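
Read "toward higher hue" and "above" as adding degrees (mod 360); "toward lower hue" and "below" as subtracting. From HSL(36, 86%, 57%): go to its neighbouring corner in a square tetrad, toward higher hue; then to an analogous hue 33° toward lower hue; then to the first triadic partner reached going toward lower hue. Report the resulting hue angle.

333°

+90° (square ↑): 36 + 90 = 126°
−33° (analog 33° ↓): 126 − 33 = 93°
−120° (triadic ↓): 93 − 120 = -27 → -27 + 360 = 333°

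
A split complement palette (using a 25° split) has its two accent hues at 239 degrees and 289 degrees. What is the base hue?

84°

The accents sit 25° either side of the complement, so the complement is their short-arc midpoint on the wheel.
Short-arc midpoint of 239° and 289°: 264°.
Base is 180° from the complement: 264 − 180 = 84°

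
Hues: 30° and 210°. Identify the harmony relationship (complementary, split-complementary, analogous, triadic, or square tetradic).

complementary

Sort the hues: 30°, 210°.
Successive gaps around the wheel: 180°, 180°.
Two hues 180° apart are complementary.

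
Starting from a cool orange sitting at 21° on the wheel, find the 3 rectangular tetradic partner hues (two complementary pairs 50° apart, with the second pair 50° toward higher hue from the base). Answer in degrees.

21 + 50 = 71°
21 + 180 = 201°
21 + 230 = 251°

71°, 201°, 251°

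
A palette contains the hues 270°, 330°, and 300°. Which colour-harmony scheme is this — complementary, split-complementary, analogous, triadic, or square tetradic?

Sort the hues: 270°, 300°, 330°.
Successive gaps around the wheel: 30°, 30°, 300°.
A run of hues at equal small steps (30°) with one large closing gap is an analogous group.

analogous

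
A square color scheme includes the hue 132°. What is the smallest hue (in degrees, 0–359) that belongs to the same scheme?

A square tetradic scheme places four hues every 90°.
The full set through 132° is {42°, 132°, 222°, 312°}.

42°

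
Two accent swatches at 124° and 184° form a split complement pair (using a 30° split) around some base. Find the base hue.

334°

The accents sit 30° either side of the complement, so the complement is their short-arc midpoint on the wheel.
Short-arc midpoint of 124° and 184°: 154°.
Base is 180° from the complement: 154 − 180 = -26 → -26 + 360 = 334°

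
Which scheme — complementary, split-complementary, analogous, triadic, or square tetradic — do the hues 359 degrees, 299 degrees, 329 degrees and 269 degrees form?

Sort the hues: 269°, 299°, 329°, 359°.
Successive gaps around the wheel: 30°, 30°, 30°, 270°.
A run of hues at equal small steps (30°) with one large closing gap is an analogous group.

analogous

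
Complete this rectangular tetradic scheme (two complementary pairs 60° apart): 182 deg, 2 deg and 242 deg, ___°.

62°

A rectangular tetradic uses two complementary pairs 60° apart: offsets 0°, 60°, 180°, 240°.
Among {2°, 182°, 242°}, 182° and 2° are a 180° pair.
The remaining hue 242° needs its own complement: 242 + 180 = 422 → 422 − 360 = 62°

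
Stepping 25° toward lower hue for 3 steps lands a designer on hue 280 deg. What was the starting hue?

3 steps of 25° (toward lower hue) give a net shift of −75°.
Start = end − shift: 280 + 75 = 355°

355°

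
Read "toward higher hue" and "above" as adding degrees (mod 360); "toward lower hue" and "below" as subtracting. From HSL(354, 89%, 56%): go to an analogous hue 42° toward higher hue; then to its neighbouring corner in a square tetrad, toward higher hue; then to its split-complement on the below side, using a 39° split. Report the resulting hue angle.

267°

analog 42° ↑ +42°: 354 + 42 = 396 → 396 − 360 = 36°
square ↑ +90°: 36 + 90 = 126°
split-comp 39° ↓ +141°: 126 + 141 = 267°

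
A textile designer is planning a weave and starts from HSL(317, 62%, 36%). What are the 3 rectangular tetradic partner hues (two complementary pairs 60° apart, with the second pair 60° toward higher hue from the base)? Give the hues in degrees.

A rectangular tetradic uses two complementary pairs 60° apart: offsets 0°, 60°, 180°, 240°.
317 + 60 = 377 → 377 − 360 = 17°
317 + 180 = 497 → 497 − 360 = 137°
317 + 240 = 557 → 557 − 360 = 197°

17°, 137°, 197°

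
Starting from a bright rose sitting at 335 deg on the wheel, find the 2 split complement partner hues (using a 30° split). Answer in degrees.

Split-complementary hues sit 30° either side of the complement.
Complement of 335 deg: 335 + 180 = 515 → 515 − 360 = 155°
155 − 30 = 125°
155 + 30 = 185°

125° and 185°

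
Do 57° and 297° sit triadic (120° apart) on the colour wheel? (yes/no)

yes

Angular distance: |57 − 297| = 240; shorter arc = 360 − 240 = 120°.
Triadic (120° apart) requires 120°.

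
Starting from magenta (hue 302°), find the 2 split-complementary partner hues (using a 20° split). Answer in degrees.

Split-complementary hues sit 20° either side of the complement.
Complement of 302°: 302 + 180 = 482 → 482 − 360 = 122°
122 − 20 = 102°
122 + 20 = 142°

102° and 142°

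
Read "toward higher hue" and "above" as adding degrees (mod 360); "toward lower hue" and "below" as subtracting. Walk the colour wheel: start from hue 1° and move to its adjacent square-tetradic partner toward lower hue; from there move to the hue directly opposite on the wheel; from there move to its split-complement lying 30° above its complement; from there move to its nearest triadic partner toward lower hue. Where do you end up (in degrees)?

square ↓ −90°: 1 − 90 = -89 → -89 + 360 = 271°
complement +180°: 271 + 180 = 451 → 451 − 360 = 91°
split-comp 30° ↑ +210°: 91 + 210 = 301°
triadic ↓ −120°: 301 − 120 = 181°

181°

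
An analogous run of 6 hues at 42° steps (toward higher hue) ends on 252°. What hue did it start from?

42°

5 steps of 42° (toward higher hue) give a net shift of +210°.
Start = end − shift: 252 − 210 = 42°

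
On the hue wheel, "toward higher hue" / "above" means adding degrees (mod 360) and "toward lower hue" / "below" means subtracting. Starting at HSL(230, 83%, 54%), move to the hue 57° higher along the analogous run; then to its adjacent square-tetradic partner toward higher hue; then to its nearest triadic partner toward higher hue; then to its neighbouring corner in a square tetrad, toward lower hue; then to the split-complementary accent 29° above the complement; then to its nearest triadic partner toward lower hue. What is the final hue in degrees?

136°

+57° (analog 57° ↑): 230 + 57 = 287°
+90° (square ↑): 287 + 90 = 377 → 377 − 360 = 17°
+120° (triadic ↑): 17 + 120 = 137°
−90° (square ↓): 137 − 90 = 47°
+209° (split-comp 29° ↑): 47 + 209 = 256°
−120° (triadic ↓): 256 − 120 = 136°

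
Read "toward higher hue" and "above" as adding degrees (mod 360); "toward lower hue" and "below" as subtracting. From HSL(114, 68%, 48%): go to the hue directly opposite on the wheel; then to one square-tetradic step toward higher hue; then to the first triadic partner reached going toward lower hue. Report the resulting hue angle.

264°

complement +180°: 114 + 180 = 294°
square ↑ +90°: 294 + 90 = 384 → 384 − 360 = 24°
triadic ↓ −120°: 24 − 120 = -96 → -96 + 360 = 264°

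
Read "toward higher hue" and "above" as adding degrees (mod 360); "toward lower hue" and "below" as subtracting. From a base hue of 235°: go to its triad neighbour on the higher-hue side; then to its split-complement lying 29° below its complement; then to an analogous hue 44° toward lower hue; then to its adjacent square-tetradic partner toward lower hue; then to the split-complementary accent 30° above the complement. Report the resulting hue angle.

triadic ↑ +120°: 235 + 120 = 355°
split-comp 29° ↓ +151°: 355 + 151 = 506 → 506 − 360 = 146°
analog 44° ↓ −44°: 146 − 44 = 102°
square ↓ −90°: 102 − 90 = 12°
split-comp 30° ↑ +210°: 12 + 210 = 222°

222°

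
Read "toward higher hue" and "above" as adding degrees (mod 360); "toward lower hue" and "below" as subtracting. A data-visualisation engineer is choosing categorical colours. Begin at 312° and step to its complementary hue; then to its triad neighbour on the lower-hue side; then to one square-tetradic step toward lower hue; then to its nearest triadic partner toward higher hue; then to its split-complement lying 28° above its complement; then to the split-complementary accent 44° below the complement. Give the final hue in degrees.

312 + 180 = 492 → 492 − 360 = 132°   (complement)
132 − 120 = 12°   (triadic ↓)
12 − 90 = -78 → -78 + 360 = 282°   (square ↓)
282 + 120 = 402 → 402 − 360 = 42°   (triadic ↑)
42 + 208 = 250°   (split-comp 28° ↑)
250 + 136 = 386 → 386 − 360 = 26°   (split-comp 44° ↓)

26°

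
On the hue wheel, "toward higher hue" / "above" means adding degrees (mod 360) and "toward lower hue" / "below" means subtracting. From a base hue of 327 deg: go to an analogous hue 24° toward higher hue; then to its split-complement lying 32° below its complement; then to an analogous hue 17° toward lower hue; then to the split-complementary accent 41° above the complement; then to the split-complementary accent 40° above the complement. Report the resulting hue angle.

203°

+24° (analog 24° ↑): 327 + 24 = 351°
+148° (split-comp 32° ↓): 351 + 148 = 499 → 499 − 360 = 139°
−17° (analog 17° ↓): 139 − 17 = 122°
+221° (split-comp 41° ↑): 122 + 221 = 343°
+220° (split-comp 40° ↑): 343 + 220 = 563 → 563 − 360 = 203°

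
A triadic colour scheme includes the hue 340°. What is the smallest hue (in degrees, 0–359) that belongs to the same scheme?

A triad places three hues 120° apart.
The full set through 340° is {100°, 220°, 340°}.

100°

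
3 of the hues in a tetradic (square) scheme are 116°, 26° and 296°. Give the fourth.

206°

A square tetradic scheme places four hues every 90°.
The full set through 26° is {26°, 116°, 206°, 296°}.
Given {26°, 116°, 296°}, the missing hue is 206°.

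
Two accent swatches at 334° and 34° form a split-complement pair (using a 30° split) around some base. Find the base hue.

184°

The accents sit 30° either side of the complement, so the complement is their short-arc midpoint on the wheel.
Short-arc midpoint of 334° and 34°: 4°.
Base is 180° from the complement: 4 − 180 = -176 → -176 + 360 = 184°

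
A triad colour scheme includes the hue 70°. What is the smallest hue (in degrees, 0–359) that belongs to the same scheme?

70°

A triad places three hues 120° apart.
The full set through 70° is {70°, 190°, 310°}.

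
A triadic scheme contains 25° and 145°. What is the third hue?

265°

A triad spaces three hues 120° apart.
The full set is {25°, 145°, 265°}.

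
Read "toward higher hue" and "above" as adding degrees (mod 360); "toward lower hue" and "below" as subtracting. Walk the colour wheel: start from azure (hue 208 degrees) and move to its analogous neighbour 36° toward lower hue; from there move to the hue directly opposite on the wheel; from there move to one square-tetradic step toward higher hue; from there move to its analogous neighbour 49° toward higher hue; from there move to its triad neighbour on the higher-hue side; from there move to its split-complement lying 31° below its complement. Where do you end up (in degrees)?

analog 36° ↓ −36°: 208 − 36 = 172°
complement +180°: 172 + 180 = 352°
square ↑ +90°: 352 + 90 = 442 → 442 − 360 = 82°
analog 49° ↑ +49°: 82 + 49 = 131°
triadic ↑ +120°: 131 + 120 = 251°
split-comp 31° ↓ +149°: 251 + 149 = 400 → 400 − 360 = 40°

40°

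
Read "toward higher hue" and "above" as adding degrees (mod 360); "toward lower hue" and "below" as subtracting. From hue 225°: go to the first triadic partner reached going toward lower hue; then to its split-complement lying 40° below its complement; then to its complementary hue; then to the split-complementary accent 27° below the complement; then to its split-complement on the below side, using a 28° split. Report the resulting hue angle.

10°

−120° (triadic ↓): 225 − 120 = 105°
+140° (split-comp 40° ↓): 105 + 140 = 245°
+180° (complement): 245 + 180 = 425 → 425 − 360 = 65°
+153° (split-comp 27° ↓): 65 + 153 = 218°
+152° (split-comp 28° ↓): 218 + 152 = 370 → 370 − 360 = 10°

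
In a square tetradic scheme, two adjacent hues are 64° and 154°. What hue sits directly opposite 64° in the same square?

244°

A square tetradic scheme places four hues 90° apart; opposite corners are 180° apart.
64 + 180 = 244°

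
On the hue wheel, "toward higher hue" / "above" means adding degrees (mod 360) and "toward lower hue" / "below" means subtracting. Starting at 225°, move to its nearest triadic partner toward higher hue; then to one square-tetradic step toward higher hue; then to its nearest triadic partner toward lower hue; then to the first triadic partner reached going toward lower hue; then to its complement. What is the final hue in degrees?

225 + 120 = 345°   (triadic ↑)
345 + 90 = 435 → 435 − 360 = 75°   (square ↑)
75 − 120 = -45 → -45 + 360 = 315°   (triadic ↓)
315 − 120 = 195°   (triadic ↓)
195 + 180 = 375 → 375 − 360 = 15°   (complement)

15°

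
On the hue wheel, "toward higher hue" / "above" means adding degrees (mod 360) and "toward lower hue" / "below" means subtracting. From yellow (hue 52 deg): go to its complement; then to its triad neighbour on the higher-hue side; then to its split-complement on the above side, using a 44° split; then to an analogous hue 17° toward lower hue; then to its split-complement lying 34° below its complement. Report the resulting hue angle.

345°

complement +180°: 52 + 180 = 232°
triadic ↑ +120°: 232 + 120 = 352°
split-comp 44° ↑ +224°: 352 + 224 = 576 → 576 − 360 = 216°
analog 17° ↓ −17°: 216 − 17 = 199°
split-comp 34° ↓ +146°: 199 + 146 = 345°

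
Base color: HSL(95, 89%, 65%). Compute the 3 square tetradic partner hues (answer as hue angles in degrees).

A square tetradic scheme places four hues every 90°.
95 + 90 = 185°
95 + 180 = 275°
95 + 270 = 365 → 365 − 360 = 5°

185°, 275°, and 5°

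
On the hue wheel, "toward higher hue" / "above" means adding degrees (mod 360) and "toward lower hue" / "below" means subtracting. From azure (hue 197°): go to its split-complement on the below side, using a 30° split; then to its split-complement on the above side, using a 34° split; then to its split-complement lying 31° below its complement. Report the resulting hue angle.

split-comp 30° ↓ +150°: 197 + 150 = 347°
split-comp 34° ↑ +214°: 347 + 214 = 561 → 561 − 360 = 201°
split-comp 31° ↓ +149°: 201 + 149 = 350°

350°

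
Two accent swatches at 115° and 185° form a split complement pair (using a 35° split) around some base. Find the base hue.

The accents sit 35° either side of the complement, so the complement is their short-arc midpoint on the wheel.
Short-arc midpoint of 115° and 185°: 150°.
Base is 180° from the complement: 150 − 180 = -30 → -30 + 360 = 330°

330°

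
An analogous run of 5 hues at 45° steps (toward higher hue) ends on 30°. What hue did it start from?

210°

4 steps of 45° (toward higher hue) give a net shift of +180°.
Start = end − shift: 30 − 180 = -150 → -150 + 360 = 210°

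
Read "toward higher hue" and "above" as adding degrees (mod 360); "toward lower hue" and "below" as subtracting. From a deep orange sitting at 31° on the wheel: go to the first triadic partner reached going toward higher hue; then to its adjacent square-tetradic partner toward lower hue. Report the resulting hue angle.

31 + 120 = 151°   (triadic ↑)
151 − 90 = 61°   (square ↓)

61°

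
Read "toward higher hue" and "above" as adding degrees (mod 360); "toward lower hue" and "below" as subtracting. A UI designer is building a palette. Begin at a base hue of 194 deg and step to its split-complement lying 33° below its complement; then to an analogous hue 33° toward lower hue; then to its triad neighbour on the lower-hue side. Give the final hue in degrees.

194 + 147 = 341°   (split-comp 33° ↓)
341 − 33 = 308°   (analog 33° ↓)
308 − 120 = 188°   (triadic ↓)

188°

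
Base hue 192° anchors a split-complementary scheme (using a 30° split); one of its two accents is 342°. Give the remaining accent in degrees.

42°

Split-complementary hues sit 30° either side of the complement.
Complement of the base 192°: 192 + 180 = 372 → 372 − 360 = 12°
The given accent 342° is 30° one side of 12°; the other accent sits 30° the other side: 12 + 30 = 42°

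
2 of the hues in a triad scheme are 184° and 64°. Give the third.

A triad places three hues 120° apart.
The full set through 64° is {64°, 184°, 304°}.
Given {64°, 184°}, the missing hue is 304°.

304°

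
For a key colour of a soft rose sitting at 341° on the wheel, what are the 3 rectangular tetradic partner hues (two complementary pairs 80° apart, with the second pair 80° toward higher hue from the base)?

61°, 161°, and 241°

A rectangular tetradic uses two complementary pairs 80° apart: offsets 0°, 80°, 180°, 260°.
341 + 80 = 421 → 421 − 360 = 61°
341 + 180 = 521 → 521 − 360 = 161°
341 + 260 = 601 → 601 − 360 = 241°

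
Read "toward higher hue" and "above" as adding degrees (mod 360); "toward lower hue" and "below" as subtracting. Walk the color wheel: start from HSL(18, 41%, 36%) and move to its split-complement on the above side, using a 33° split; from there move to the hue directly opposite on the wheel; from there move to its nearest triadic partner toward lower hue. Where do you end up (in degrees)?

291°

+213° (split-comp 33° ↑): 18 + 213 = 231°
+180° (complement): 231 + 180 = 411 → 411 − 360 = 51°
−120° (triadic ↓): 51 − 120 = -69 → -69 + 360 = 291°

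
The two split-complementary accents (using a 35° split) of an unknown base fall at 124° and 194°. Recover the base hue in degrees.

The accents sit 35° either side of the complement, so the complement is their short-arc midpoint on the wheel.
Short-arc midpoint of 124° and 194°: 159°.
Base is 180° from the complement: 159 − 180 = -21 → -21 + 360 = 339°

339°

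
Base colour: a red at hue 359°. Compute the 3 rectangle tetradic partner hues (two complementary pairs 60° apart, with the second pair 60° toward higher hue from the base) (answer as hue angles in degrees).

59°, 179°, and 239°

A rectangular tetradic uses two complementary pairs 60° apart: offsets 0°, 60°, 180°, 240°.
359 + 60 = 419 → 419 − 360 = 59°
359 + 180 = 539 → 539 − 360 = 179°
359 + 240 = 599 → 599 − 360 = 239°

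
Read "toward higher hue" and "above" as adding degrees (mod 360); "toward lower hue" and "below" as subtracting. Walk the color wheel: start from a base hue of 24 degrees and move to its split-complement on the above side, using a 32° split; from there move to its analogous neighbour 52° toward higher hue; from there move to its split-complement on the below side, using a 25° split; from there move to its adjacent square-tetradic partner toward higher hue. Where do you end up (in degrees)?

split-comp 32° ↑ +212°: 24 + 212 = 236°
analog 52° ↑ +52°: 236 + 52 = 288°
split-comp 25° ↓ +155°: 288 + 155 = 443 → 443 − 360 = 83°
square ↑ +90°: 83 + 90 = 173°

173°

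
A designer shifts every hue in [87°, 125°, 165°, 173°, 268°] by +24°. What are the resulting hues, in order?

87 + 24 = 111°
125 + 24 = 149°
165 + 24 = 189°
173 + 24 = 197°
268 + 24 = 292°

111°, 149°, 189°, 197°, 292°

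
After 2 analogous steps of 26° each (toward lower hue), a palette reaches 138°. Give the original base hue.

2 steps of 26° (toward lower hue) give a net shift of −52°.
Start = end − shift: 138 + 52 = 190°

190°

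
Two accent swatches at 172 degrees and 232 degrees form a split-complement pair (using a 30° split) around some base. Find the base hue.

The accents sit 30° either side of the complement, so the complement is their short-arc midpoint on the wheel.
Short-arc midpoint of 172° and 232°: 202°.
Base is 180° from the complement: 202 − 180 = 22°

22°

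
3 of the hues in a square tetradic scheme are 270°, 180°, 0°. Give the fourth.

A square tetradic scheme places four hues every 90°.
The full set through 0° is {0°, 90°, 180°, 270°}.
Given {0°, 180°, 270°}, the missing hue is 90°.

90°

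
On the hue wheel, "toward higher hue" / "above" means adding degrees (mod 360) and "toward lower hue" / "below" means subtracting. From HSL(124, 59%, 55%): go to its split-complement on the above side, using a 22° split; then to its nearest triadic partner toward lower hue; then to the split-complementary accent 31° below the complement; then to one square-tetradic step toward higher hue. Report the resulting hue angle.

85°

124 + 202 = 326°   (split-comp 22° ↑)
326 − 120 = 206°   (triadic ↓)
206 + 149 = 355°   (split-comp 31° ↓)
355 + 90 = 445 → 445 − 360 = 85°   (square ↑)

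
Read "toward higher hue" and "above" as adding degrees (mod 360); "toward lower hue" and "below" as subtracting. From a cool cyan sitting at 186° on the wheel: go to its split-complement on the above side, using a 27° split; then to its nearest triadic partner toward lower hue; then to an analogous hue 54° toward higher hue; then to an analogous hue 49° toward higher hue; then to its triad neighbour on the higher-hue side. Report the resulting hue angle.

136°

186 + 207 = 393 → 393 − 360 = 33°   (split-comp 27° ↑)
33 − 120 = -87 → -87 + 360 = 273°   (triadic ↓)
273 + 54 = 327°   (analog 54° ↑)
327 + 49 = 376 → 376 − 360 = 16°   (analog 49° ↑)
16 + 120 = 136°   (triadic ↑)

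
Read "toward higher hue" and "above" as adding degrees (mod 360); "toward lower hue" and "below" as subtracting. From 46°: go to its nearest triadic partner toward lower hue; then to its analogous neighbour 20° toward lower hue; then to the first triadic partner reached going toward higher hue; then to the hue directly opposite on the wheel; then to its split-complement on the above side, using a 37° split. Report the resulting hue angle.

63°

triadic ↓ −120°: 46 − 120 = -74 → -74 + 360 = 286°
analog 20° ↓ −20°: 286 − 20 = 266°
triadic ↑ +120°: 266 + 120 = 386 → 386 − 360 = 26°
complement +180°: 26 + 180 = 206°
split-comp 37° ↑ +217°: 206 + 217 = 423 → 423 − 360 = 63°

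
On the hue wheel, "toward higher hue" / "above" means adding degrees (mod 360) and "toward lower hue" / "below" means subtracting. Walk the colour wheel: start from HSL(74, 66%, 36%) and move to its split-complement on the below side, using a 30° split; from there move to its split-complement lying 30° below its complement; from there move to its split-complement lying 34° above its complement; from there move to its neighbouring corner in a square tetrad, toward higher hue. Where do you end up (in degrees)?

74 + 150 = 224°   (split-comp 30° ↓)
224 + 150 = 374 → 374 − 360 = 14°   (split-comp 30° ↓)
14 + 214 = 228°   (split-comp 34° ↑)
228 + 90 = 318°   (square ↑)

318°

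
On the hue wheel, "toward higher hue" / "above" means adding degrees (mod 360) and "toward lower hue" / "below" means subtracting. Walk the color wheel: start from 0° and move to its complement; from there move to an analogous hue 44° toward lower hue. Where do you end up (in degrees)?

136°

0 + 180 = 180°   (complement)
180 − 44 = 136°   (analog 44° ↓)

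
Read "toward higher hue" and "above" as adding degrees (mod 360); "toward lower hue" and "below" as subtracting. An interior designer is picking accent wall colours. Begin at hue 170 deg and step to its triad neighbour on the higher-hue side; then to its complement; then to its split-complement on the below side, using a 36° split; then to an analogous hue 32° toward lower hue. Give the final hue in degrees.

170 + 120 = 290°   (triadic ↑)
290 + 180 = 470 → 470 − 360 = 110°   (complement)
110 + 144 = 254°   (split-comp 36° ↓)
254 − 32 = 222°   (analog 32° ↓)

222°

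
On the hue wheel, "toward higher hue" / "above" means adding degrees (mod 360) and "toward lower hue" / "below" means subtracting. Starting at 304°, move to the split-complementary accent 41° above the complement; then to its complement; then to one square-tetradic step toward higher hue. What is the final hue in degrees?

75°

304 + 221 = 525 → 525 − 360 = 165°   (split-comp 41° ↑)
165 + 180 = 345°   (complement)
345 + 90 = 435 → 435 − 360 = 75°   (square ↑)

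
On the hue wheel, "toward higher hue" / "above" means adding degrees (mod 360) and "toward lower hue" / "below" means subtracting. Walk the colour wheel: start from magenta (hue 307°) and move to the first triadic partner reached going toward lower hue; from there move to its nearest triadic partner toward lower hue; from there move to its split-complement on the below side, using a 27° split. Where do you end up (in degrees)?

triadic ↓ −120°: 307 − 120 = 187°
triadic ↓ −120°: 187 − 120 = 67°
split-comp 27° ↓ +153°: 67 + 153 = 220°

220°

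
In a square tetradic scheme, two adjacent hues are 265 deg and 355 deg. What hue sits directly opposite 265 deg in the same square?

A square tetradic scheme places four hues 90° apart; opposite corners are 180° apart.
265 + 180 = 445 → 445 − 360 = 85°

85°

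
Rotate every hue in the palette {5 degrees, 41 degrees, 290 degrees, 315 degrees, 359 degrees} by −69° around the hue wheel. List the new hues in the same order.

296°, 332°, 221°, 246°, 290°

5 − 69 = -64 → -64 + 360 = 296°
41 − 69 = -28 → -28 + 360 = 332°
290 − 69 = 221°
315 − 69 = 246°
359 − 69 = 290°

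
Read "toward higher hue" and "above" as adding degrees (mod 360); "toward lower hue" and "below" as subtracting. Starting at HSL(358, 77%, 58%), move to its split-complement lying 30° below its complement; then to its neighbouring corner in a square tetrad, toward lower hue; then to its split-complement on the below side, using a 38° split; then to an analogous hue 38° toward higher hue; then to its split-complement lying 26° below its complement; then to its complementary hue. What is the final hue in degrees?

+150° (split-comp 30° ↓): 358 + 150 = 508 → 508 − 360 = 148°
−90° (square ↓): 148 − 90 = 58°
+142° (split-comp 38° ↓): 58 + 142 = 200°
+38° (analog 38° ↑): 200 + 38 = 238°
+154° (split-comp 26° ↓): 238 + 154 = 392 → 392 − 360 = 32°
+180° (complement): 32 + 180 = 212°

212°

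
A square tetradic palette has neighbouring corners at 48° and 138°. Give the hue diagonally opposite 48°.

A square tetradic scheme places four hues 90° apart; opposite corners are 180° apart.
48 + 180 = 228°

228°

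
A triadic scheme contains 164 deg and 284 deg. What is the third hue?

44°

A triad spaces three hues 120° apart.
The full set is {44°, 164°, 284°}.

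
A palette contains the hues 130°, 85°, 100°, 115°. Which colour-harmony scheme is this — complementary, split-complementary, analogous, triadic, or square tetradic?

Sort the hues: 85°, 100°, 115°, 130°.
Successive gaps around the wheel: 15°, 15°, 15°, 315°.
A run of hues at equal small steps (15°) with one large closing gap is an analogous group.

analogous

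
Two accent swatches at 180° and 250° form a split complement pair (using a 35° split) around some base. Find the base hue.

The accents sit 35° either side of the complement, so the complement is their short-arc midpoint on the wheel.
Short-arc midpoint of 180° and 250°: 215°.
Base is 180° from the complement: 215 − 180 = 35°

35°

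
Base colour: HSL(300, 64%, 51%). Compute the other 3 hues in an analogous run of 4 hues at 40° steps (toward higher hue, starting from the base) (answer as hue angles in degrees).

340°, 20°, and 60°

Analogous hues sit every 40° along the wheel.
300 + 40 = 340°
300 + 80 = 380 → 380 − 360 = 20°
300 + 120 = 420 → 420 − 360 = 60°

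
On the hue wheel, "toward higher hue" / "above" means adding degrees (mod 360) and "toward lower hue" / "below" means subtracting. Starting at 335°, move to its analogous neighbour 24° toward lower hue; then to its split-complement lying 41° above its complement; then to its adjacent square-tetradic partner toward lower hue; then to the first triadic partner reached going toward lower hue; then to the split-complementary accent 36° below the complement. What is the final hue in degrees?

106°

−24° (analog 24° ↓): 335 − 24 = 311°
+221° (split-comp 41° ↑): 311 + 221 = 532 → 532 − 360 = 172°
−90° (square ↓): 172 − 90 = 82°
−120° (triadic ↓): 82 − 120 = -38 → -38 + 360 = 322°
+144° (split-comp 36° ↓): 322 + 144 = 466 → 466 − 360 = 106°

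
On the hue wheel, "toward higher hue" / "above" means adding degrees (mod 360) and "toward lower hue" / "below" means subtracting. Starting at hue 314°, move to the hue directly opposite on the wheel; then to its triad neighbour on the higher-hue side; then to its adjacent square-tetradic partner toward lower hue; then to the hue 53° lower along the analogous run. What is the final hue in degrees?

111°

+180° (complement): 314 + 180 = 494 → 494 − 360 = 134°
+120° (triadic ↑): 134 + 120 = 254°
−90° (square ↓): 254 − 90 = 164°
−53° (analog 53° ↓): 164 − 53 = 111°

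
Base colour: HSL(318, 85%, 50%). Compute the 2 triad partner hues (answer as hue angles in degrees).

A triad places three hues 120° apart.
318 + 120 = 438 → 438 − 360 = 78°
318 + 240 = 558 → 558 − 360 = 198°

78° and 198°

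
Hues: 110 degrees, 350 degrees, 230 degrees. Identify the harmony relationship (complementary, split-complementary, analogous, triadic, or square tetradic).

triadic

Sort the hues: 110°, 230°, 350°.
Successive gaps around the wheel: 120°, 120°, 120°.
Three hues equally spaced 120° apart form a triad.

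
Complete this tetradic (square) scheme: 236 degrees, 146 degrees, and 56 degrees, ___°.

326°

A square tetradic scheme places four hues every 90°.
The full set through 56° is {56°, 146°, 236°, 326°}.
Given {56°, 146°, 236°}, the missing hue is 326°.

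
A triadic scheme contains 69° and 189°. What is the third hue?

A triad spaces three hues 120° apart.
The full set is {69°, 189°, 309°}.

309°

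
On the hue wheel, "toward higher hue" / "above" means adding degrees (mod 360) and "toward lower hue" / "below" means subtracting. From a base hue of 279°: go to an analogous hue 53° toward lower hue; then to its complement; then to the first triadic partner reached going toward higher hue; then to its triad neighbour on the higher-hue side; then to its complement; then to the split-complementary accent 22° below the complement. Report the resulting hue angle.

264°

−53° (analog 53° ↓): 279 − 53 = 226°
+180° (complement): 226 + 180 = 406 → 406 − 360 = 46°
+120° (triadic ↑): 46 + 120 = 166°
+120° (triadic ↑): 166 + 120 = 286°
+180° (complement): 286 + 180 = 466 → 466 − 360 = 106°
+158° (split-comp 22° ↓): 106 + 158 = 264°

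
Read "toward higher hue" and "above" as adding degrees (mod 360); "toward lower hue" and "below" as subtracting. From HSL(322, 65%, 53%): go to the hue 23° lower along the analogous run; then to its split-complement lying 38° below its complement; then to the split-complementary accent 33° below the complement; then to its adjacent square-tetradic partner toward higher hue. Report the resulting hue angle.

318°

analog 23° ↓ −23°: 322 − 23 = 299°
split-comp 38° ↓ +142°: 299 + 142 = 441 → 441 − 360 = 81°
split-comp 33° ↓ +147°: 81 + 147 = 228°
square ↑ +90°: 228 + 90 = 318°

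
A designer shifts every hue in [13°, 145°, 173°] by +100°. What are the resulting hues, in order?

113°, 245°, 273°

13 + 100 = 113°
145 + 100 = 245°
173 + 100 = 273°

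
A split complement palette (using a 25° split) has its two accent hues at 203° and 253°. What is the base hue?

The accents sit 25° either side of the complement, so the complement is their short-arc midpoint on the wheel.
Short-arc midpoint of 203° and 253°: 228°.
Base is 180° from the complement: 228 − 180 = 48°

48°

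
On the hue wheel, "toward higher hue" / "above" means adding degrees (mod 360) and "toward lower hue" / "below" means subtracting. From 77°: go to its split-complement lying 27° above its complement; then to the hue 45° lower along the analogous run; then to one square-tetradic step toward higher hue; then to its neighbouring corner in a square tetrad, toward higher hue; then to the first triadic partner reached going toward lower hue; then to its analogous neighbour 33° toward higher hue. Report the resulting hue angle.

332°

77 + 207 = 284°   (split-comp 27° ↑)
284 − 45 = 239°   (analog 45° ↓)
239 + 90 = 329°   (square ↑)
329 + 90 = 419 → 419 − 360 = 59°   (square ↑)
59 − 120 = -61 → -61 + 360 = 299°   (triadic ↓)
299 + 33 = 332°   (analog 33° ↑)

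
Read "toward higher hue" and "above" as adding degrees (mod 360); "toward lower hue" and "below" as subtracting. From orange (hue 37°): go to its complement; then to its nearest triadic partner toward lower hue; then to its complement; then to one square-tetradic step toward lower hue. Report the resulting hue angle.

187°

complement +180°: 37 + 180 = 217°
triadic ↓ −120°: 217 − 120 = 97°
complement +180°: 97 + 180 = 277°
square ↓ −90°: 277 − 90 = 187°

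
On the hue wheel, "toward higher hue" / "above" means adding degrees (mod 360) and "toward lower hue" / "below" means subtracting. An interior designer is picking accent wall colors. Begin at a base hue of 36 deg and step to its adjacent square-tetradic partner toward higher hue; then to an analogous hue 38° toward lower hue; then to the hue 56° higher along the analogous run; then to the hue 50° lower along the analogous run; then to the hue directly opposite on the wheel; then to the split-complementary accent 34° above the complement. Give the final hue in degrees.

+90° (square ↑): 36 + 90 = 126°
−38° (analog 38° ↓): 126 − 38 = 88°
+56° (analog 56° ↑): 88 + 56 = 144°
−50° (analog 50° ↓): 144 − 50 = 94°
+180° (complement): 94 + 180 = 274°
+214° (split-comp 34° ↑): 274 + 214 = 488 → 488 − 360 = 128°

128°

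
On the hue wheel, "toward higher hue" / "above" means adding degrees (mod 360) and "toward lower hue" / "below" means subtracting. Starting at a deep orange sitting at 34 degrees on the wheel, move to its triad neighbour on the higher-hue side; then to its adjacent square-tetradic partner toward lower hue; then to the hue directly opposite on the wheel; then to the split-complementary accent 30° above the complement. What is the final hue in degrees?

+120° (triadic ↑): 34 + 120 = 154°
−90° (square ↓): 154 − 90 = 64°
+180° (complement): 64 + 180 = 244°
+210° (split-comp 30° ↑): 244 + 210 = 454 → 454 − 360 = 94°

94°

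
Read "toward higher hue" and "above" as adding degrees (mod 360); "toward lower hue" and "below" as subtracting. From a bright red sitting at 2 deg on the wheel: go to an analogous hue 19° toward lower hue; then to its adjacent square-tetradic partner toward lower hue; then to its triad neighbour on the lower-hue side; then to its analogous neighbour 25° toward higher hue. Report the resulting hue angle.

analog 19° ↓ −19°: 2 − 19 = -17 → -17 + 360 = 343°
square ↓ −90°: 343 − 90 = 253°
triadic ↓ −120°: 253 − 120 = 133°
analog 25° ↑ +25°: 133 + 25 = 158°

158°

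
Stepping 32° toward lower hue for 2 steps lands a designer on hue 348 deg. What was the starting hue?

52°

2 steps of 32° (toward lower hue) give a net shift of −64°.
Start = end − shift: 348 + 64 = 412 → 412 − 360 = 52°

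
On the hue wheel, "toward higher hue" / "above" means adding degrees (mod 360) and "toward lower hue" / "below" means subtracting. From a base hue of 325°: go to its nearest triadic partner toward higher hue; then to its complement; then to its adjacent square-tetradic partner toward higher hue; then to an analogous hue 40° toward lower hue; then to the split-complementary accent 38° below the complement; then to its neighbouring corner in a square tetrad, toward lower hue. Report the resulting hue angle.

7°

+120° (triadic ↑): 325 + 120 = 445 → 445 − 360 = 85°
+180° (complement): 85 + 180 = 265°
+90° (square ↑): 265 + 90 = 355°
−40° (analog 40° ↓): 355 − 40 = 315°
+142° (split-comp 38° ↓): 315 + 142 = 457 → 457 − 360 = 97°
−90° (square ↓): 97 − 90 = 7°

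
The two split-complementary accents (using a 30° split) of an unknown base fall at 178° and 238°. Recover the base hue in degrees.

28°

The accents sit 30° either side of the complement, so the complement is their short-arc midpoint on the wheel.
Short-arc midpoint of 178° and 238°: 208°.
Base is 180° from the complement: 208 − 180 = 28°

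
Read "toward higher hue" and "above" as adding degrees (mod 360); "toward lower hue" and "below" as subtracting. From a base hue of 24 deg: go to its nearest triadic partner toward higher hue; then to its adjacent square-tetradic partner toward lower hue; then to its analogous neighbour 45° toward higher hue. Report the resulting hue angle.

24 + 120 = 144°   (triadic ↑)
144 − 90 = 54°   (square ↓)
54 + 45 = 99°   (analog 45° ↑)

99°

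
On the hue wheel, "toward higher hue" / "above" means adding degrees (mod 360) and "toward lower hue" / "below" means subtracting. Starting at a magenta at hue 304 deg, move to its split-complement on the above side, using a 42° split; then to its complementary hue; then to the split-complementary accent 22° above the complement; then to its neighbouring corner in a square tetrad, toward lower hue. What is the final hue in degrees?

split-comp 42° ↑ +222°: 304 + 222 = 526 → 526 − 360 = 166°
complement +180°: 166 + 180 = 346°
split-comp 22° ↑ +202°: 346 + 202 = 548 → 548 − 360 = 188°
square ↓ −90°: 188 − 90 = 98°

98°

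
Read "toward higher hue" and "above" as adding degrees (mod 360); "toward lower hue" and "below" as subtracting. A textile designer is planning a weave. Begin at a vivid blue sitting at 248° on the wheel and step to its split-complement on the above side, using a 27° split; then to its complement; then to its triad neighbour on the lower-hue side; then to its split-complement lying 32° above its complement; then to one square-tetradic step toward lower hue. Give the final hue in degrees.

split-comp 27° ↑ +207°: 248 + 207 = 455 → 455 − 360 = 95°
complement +180°: 95 + 180 = 275°
triadic ↓ −120°: 275 − 120 = 155°
split-comp 32° ↑ +212°: 155 + 212 = 367 → 367 − 360 = 7°
square ↓ −90°: 7 − 90 = -83 → -83 + 360 = 277°

277°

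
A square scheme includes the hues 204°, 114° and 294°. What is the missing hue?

A square tetradic scheme places four hues every 90°.
The full set through 114° is {24°, 114°, 204°, 294°}.
Given {114°, 204°, 294°}, the missing hue is 24°.

24°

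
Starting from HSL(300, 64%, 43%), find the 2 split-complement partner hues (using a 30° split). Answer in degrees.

Split-complementary hues sit 30° either side of the complement.
Complement of 300°: 300 + 180 = 480 → 480 − 360 = 120°
120 − 30 = 90°
120 + 30 = 150°

90° and 150°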